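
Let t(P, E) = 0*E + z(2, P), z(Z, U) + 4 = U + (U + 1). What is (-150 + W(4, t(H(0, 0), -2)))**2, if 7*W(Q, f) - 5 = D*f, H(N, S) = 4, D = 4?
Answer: 1050625/49 ≈ 21441.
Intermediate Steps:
z(Z, U) = -3 + 2*U (z(Z, U) = -4 + (U + (U + 1)) = -4 + (U + (1 + U)) = -4 + (1 + 2*U) = -3 + 2*U)
t(P, E) = -3 + 2*P (t(P, E) = 0*E + (-3 + 2*P) = 0 + (-3 + 2*P) = -3 + 2*P)
W(Q, f) = 5/7 + 4*f/7 (W(Q, f) = 5/7 + (4*f)/7 = 5/7 + 4*f/7)
(-150 + W(4, t(H(0, 0), -2)))**2 = (-150 + (5/7 + 4*(-3 + 2*4)/7))**2 = (-150 + (5/7 + 4*(-3 + 8)/7))**2 = (-150 + (5/7 + (4/7)*5))**2 = (-150 + (5/7 + 20/7))**2 = (-150 + 25/7)**2 = (-1025/7)**2 = 1050625/49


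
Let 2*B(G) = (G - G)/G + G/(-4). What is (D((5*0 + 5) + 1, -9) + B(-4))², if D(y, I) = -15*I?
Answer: 73441/4 ≈ 18360.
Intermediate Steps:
B(G) = -G/8 (B(G) = ((G - G)/G + G/(-4))/2 = (0/G + G*(-¼))/2 = (0 - G/4)/2 = (-G/4)/2 = -G/8)
(D((5*0 + 5) + 1, -9) + B(-4))² = (-15*(-9) - ⅛*(-4))² = (135 + ½)² = (271/2)² = 73441/4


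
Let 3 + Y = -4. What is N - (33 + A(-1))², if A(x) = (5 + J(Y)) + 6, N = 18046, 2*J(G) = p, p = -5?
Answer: 65295/4 ≈ 16324.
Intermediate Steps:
Y = -7 (Y = -3 - 4 = -7)
J(G) = -5/2 (J(G) = (½)*(-5) = -5/2)
A(x) = 17/2 (A(x) = (5 - 5/2) + 6 = 5/2 + 6 = 17/2)
N - (33 + A(-1))² = 18046 - (33 + 17/2)² = 18046 - (83/2)² = 18046 - 1*6889/4 = 18046 - 6889/4 = 65295/4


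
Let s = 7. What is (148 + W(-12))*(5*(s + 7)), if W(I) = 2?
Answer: 10500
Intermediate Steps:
(148 + W(-12))*(5*(s + 7)) = (148 + 2)*(5*(7 + 7)) = 150*(5*14) = 150*70 = 10500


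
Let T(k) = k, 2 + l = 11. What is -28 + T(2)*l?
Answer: -10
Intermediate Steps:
l = 9 (l = -2 + 11 = 9)
-28 + T(2)*l = -28 + 2*9 = -28 + 18 = -10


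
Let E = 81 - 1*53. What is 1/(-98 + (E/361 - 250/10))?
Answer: -361/44375 ≈ -0.0081352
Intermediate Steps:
E = 28 (E = 81 - 53 = 28)
1/(-98 + (E/361 - 250/10)) = 1/(-98 + (28/361 - 250/10)) = 1/(-98 + (28*(1/361) - 250*⅒)) = 1/(-98 + (28/361 - 25)) = 1/(-98 - 8997/361) = 1/(-44375/361) = -361/44375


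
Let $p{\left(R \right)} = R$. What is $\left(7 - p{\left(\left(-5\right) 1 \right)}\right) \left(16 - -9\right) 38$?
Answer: $11400$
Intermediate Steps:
$\left(7 - p{\left(\left(-5\right) 1 \right)}\right) \left(16 - -9\right) 38 = \left(7 - \left(-5\right) 1\right) \left(16 - -9\right) 38 = \left(7 - -5\right) \left(16 + 9\right) 38 = \left(7 + 5\right) 25 \cdot 38 = 12 \cdot 25 \cdot 38 = 300 \cdot 38 = 11400$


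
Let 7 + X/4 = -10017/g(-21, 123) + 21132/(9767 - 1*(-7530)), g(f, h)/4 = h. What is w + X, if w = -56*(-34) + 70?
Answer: 1325769407/709177 ≈ 1869.4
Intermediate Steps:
g(f, h) = 4*h
X = -74145991/709177 (X = -28 + 4*(-10017/(4*123) + 21132/(9767 - 1*(-7530))) = -28 + 4*(-10017/492 + 21132/(9767 + 7530)) = -28 + 4*(-10017*1/492 + 21132/17297) = -28 + 4*(-3339/164 + 21132*(1/17297)) = -28 + 4*(-3339/164 + 21132/17297) = -28 + 4*(-54289035/2836708) = -28 - 54289035/709177 = -74145991/709177 ≈ -104.55)
w = 1974 (w = 1904 + 70 = 1974)
w + X = 1974 - 74145991/709177 = 1325769407/709177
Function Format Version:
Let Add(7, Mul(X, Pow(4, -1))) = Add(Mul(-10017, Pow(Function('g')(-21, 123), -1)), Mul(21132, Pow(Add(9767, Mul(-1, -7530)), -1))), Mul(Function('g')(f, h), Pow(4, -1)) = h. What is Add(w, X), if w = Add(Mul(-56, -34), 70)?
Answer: Rational(1325769407, 709177) ≈ 1869.4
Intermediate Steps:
Function('g')(f, h) = Mul(4, h)
X = Rational(-74145991, 709177) (X = Add(-28, Mul(4, Add(Mul(-10017, Pow(Mul(4, 123), -1)), Mul(21132, Pow(Add(9767, Mul(-1, -7530)), -1))))) = Add(-28, Mul(4, Add(Mul(-10017, Pow(492, -1)), Mul(21132, Pow(Add(9767, 7530), -1))))) = Add(-28, Mul(4, Add(Mul(-10017, Rational(1, 492)), Mul(21132, Pow(17297, -1))))) = Add(-28, Mul(4, Add(Rational(-3339, 164), Mul(21132, Rational(1, 17297))))) = Add(-28, Mul(4, Add(Rational(-3339, 164), Rational(21132, 17297)))) = Add(-28, Mul(4, Rational(-54289035, 2836708))) = Add(-28, Rational(-54289035, 709177)) = Rational(-74145991, 709177) ≈ -104.55)
w = 1974 (w = Add(1904, 70) = 1974)
Add(w, X) = Add(1974, Rational(-74145991, 709177)) = Rational(1325769407, 709177)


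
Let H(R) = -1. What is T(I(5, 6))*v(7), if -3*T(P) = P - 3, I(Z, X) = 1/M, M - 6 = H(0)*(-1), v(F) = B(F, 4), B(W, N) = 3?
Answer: 20/7 ≈ 2.8571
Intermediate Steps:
v(F) = 3
M = 7 (M = 6 - 1*(-1) = 6 + 1 = 7)
I(Z, X) = ⅐ (I(Z, X) = 1/7 = ⅐)
T(P) = 1 - P/3 (T(P) = -(P - 3)/3 = -(-3 + P)/3 = 1 - P/3)
T(I(5, 6))*v(7) = (1 - ⅓*⅐)*3 = (1 - 1/21)*3 = (20/21)*3 = 20/7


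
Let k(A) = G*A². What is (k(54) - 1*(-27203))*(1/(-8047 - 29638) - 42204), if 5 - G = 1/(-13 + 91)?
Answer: -863130282836513/489905 ≈ -1.7618e+9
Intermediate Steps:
G = 389/78 (G = 5 - 1/(-13 + 91) = 5 - 1/78 = 389/78 ≈ 4.9872)
k(A) = 389*A²/78
(k(54) - 1*(-27203))*(1/(-8047 - 29638) - 42204) = ((389/78)*54² - 1*(-27203))*(1/(-8047 - 29638) - 42204) = ((389/78)*2916 + 27203)*(1/(-37685) - 42204) = (189054/13 + 27203)*(-1/37685 - 42204) = (542693/13)*(-1590457741/37685) = -863130282836513/489905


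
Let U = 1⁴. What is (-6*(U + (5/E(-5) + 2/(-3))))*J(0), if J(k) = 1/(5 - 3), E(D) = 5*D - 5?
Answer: -½ ≈ -0.50000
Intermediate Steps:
E(D) = -5 + 5*D
U = 1
J(k) = ½ (J(k) = 1/2 = ½)
(-6*(U + (5/E(-5) + 2/(-3))))*J(0) = -6*(1 + (5/(-5 + 5*(-5)) + 2/(-3)))*(½) = -6*(1 + (5/(-5 - 25) + 2*(-⅓)))*(½) = -6*(1 + (5/(-30) - ⅔))*(½) = -6*(1 + (5*(-1/30) - ⅔))*(½) = -6*(1 + (-⅙ - ⅔))*(½) = -6*(1 - ⅚)*(½) = -6*⅙*(½) = -1*½ = -½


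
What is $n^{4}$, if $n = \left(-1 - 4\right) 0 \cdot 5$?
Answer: $0$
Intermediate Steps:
$n = 0$ ($n = \left(-1 - 4\right) 0 \cdot 5 = \left(-5\right) 0 \cdot 5 = 0 \cdot 5 = 0$)
$n^{4} = 0^{4} = 0$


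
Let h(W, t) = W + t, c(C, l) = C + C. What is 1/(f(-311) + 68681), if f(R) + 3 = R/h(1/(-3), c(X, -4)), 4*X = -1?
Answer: 5/345256 ≈ 1.4482e-5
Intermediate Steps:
X = -¼ (X = (¼)*(-1) = -¼ ≈ -0.25000)
c(C, l) = 2*C
f(R) = -3 - 6*R/5 (f(R) = -3 + R/(1/(-3) + 2*(-¼)) = -3 + R/(-⅓ - ½) = -3 + R/(-⅚) = -3 + R*(-6/5) = -3 - 6*R/5)
1/(f(-311) + 68681) = 1/((-3 - 6/5*(-311)) + 68681) = 1/((-3 + 1866/5) + 68681) = 1/(1851/5 + 68681) = 1/(345256/5) = 5/345256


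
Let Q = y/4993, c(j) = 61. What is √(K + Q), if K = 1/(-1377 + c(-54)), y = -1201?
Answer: I*√2604510877773/3285394 ≈ 0.49122*I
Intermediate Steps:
Q = -1201/4993 ≈ -0.24054
K = -1/1316 (K = 1/(-1377 + 61) = 1/(-1316) = -1/1316 ≈ -0.00075988)
√(K + Q) = √(-1/1316 - 1201/4993) = √(-1585509/6570788) = I*√2604510877773/3285394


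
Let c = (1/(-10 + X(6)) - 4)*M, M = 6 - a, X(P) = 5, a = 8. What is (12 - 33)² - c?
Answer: 2163/5 ≈ 432.60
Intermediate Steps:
M = -2 (M = 6 - 1*8 = 6 - 8 = -2)
c = 42/5 (c = (1/(-10 + 5) - 4)*(-2) = (1/(-5) - 4)*(-2) = (-⅕ - 4)*(-2) = -21/5*(-2) = 42/5 ≈ 8.4000)
(12 - 33)² - c = (12 - 33)² - 1*42/5 = (-21)² - 42/5 = 441 - 42/5 = 2163/5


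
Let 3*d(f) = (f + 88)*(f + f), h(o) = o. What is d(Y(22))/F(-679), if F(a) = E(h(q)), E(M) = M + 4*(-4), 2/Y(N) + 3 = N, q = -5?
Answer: -744/2527 ≈ -0.29442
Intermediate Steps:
Y(N) = 2/(-3 + N)
E(M) = -16 + M (E(M) = M - 16 = -16 + M)
F(a) = -21 (F(a) = -16 - 5 = -21)
d(f) = 2*f*(88 + f)/3 (d(f) = ((f + 88)*(f + f))/3 = ((88 + f)*(2*f))/3 = (2*f*(88 + f))/3 = 2*f*(88 + f)/3)
d(Y(22))/F(-679) = (2*(2/(-3 + 22))*(88 + 2/(-3 + 22))/3)/(-21) = (2*(2/19)*(88 + 2/19)/3)*(-1/21) = (2*(2*(1/19))*(88 + 2*(1/19))/3)*(-1/21) = ((2/3)*(2/19)*(88 + 2/19))*(-1/21) = ((2/3)*(2/19)*(1674/19))*(-1/21) = (2232/361)*(-1/21) = -744/2527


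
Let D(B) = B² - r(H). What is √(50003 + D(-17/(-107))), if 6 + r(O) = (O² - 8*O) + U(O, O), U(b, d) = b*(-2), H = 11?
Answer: √572427391/107 ≈ 223.60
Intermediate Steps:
U(b, d) = -2*b
r(O) = -6 + O² - 10*O (r(O) = -6 + ((O² - 8*O) - 2*O) = -6 + (O² - 10*O) = -6 + O² - 10*O)
D(B) = -5 + B² (D(B) = B² - (-6 + 11² - 10*11) = B² - (-6 + 121 - 110) = B² - 1*5 = B² - 5 = -5 + B²)
√(50003 + D(-17/(-107))) = √(50003 + (-5 + (-17/(-107))²)) = √(50003 + (-5 + (-17*(-1/107))²)) = √(50003 + (-5 + (17/107)²)) = √(50003 + (-5 + 289/11449)) = √(50003 - 56956/11449) = √(572427391/11449) = √572427391/107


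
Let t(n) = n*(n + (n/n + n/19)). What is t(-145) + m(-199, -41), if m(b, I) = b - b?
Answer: 417745/19 ≈ 21987.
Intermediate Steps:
t(n) = n*(1 + 20*n/19) (t(n) = n*(n + (1 + n*(1/19))) = n*(n + (1 + n/19)) = n*(1 + 20*n/19))
m(b, I) = 0
t(-145) + m(-199, -41) = (1/19)*(-145)*(19 + 20*(-145)) + 0 = (1/19)*(-145)*(19 - 2900) + 0 = (1/19)*(-145)*(-2881) + 0 = 417745/19 + 0 = 417745/19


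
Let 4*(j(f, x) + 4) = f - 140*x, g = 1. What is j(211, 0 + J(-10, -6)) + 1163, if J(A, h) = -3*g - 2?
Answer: 5547/4 ≈ 1386.8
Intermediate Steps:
J(A, h) = -5 (J(A, h) = -3*1 - 2 = -3 - 2 = -5)
j(f, x) = -4 - 35*x + f/4 (j(f, x) = -4 + (f - 140*x)/4 = -4 + (-35*x + f/4) = -4 - 35*x + f/4)
j(211, 0 + J(-10, -6)) + 1163 = (-4 - 35*(0 - 5) + (1/4)*211) + 1163 = (-4 - 35*(-5) + 211/4) + 1163 = (-4 + 175 + 211/4) + 1163 = 895/4 + 1163 = 5547/4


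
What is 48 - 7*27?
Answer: -141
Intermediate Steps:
48 - 7*27 = 48 - 189 = -141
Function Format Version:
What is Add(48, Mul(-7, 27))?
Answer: -141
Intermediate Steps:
Add(48, Mul(-7, 27)) = Add(48, -189) = -141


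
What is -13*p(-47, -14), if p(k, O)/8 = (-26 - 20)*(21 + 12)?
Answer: 157872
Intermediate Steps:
p(k, O) = -12144 (p(k, O) = 8*((-26 - 20)*(21 + 12)) = 8*(-46*33) = 8*(-1518) = -12144)
-13*p(-47, -14) = -13*(-12144) = 157872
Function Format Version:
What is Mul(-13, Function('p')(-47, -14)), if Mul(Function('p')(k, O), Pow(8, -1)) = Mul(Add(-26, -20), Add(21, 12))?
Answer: 157872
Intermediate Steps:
Function('p')(k, O) = -12144 (Function('p')(k, O) = Mul(8, Mul(Add(-26, -20), Add(21, 12))) = Mul(8, Mul(-46, 33)) = Mul(8, -1518) = -12144)
Mul(-13, Function('p')(-47, -14)) = Mul(-13, -12144) = 157872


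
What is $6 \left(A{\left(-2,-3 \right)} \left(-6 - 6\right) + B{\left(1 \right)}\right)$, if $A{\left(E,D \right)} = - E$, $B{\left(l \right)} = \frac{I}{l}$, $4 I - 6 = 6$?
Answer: $-126$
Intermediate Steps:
$I = 3$ ($I = \frac{3}{2} + \frac{1}{4} \cdot 6 = \frac{3}{2} + \frac{3}{2} = 3$)
$B{\left(l \right)} = \frac{3}{l}$
$6 \left(A{\left(-2,-3 \right)} \left(-6 - 6\right) + B{\left(1 \right)}\right) = 6 \left(\left(-1\right) \left(-2\right) \left(-6 - 6\right) + \frac{3}{1}\right) = 6 \left(2 \left(-12\right) + 3 \cdot 1\right) = 6 \left(-24 + 3\right) = 6 \left(-21\right) = -126$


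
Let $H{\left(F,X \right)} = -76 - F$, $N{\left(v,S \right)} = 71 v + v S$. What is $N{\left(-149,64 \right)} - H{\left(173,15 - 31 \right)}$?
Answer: $-19866$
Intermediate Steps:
$N{\left(v,S \right)} = 71 v + S v$
$N{\left(-149,64 \right)} - H{\left(173,15 - 31 \right)} = - 149 \left(71 + 64\right) - \left(-76 - 173\right) = \left(-149\right) 135 - \left(-76 - 173\right) = -20115 - -249 = -20115 + 249 = -19866$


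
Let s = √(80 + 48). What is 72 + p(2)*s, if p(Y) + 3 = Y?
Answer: 72 - 8*√2 ≈ 60.686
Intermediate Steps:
s = 8*√2 (s = √128 = 8*√2 ≈ 11.314)
p(Y) = -3 + Y
72 + p(2)*s = 72 + (-3 + 2)*(8*√2) = 72 - 8*√2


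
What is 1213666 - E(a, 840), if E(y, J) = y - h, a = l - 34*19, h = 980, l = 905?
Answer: 1214387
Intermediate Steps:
a = 259 (a = 905 - 34*19 = 905 - 1*646 = 905 - 646 = 259)
E(y, J) = -980 + y (E(y, J) = y - 1*980 = y - 980 = -980 + y)
1213666 - E(a, 840) = 1213666 - (-980 + 259) = 1213666 - 1*(-721) = 1213666 + 721 = 1214387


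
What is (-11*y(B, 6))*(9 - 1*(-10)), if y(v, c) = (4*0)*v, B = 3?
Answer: 0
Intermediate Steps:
y(v, c) = 0 (y(v, c) = 0*v = 0)
(-11*y(B, 6))*(9 - 1*(-10)) = (-11*0)*(9 - 1*(-10)) = 0*(9 + 10) = 0*19 = 0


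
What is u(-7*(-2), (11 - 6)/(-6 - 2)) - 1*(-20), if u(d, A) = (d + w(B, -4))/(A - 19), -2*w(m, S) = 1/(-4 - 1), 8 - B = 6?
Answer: 15136/785 ≈ 19.282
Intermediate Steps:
B = 2 (B = 8 - 1*6 = 8 - 6 = 2)
w(m, S) = ⅒ (w(m, S) = -1/(2*(-4 - 1)) = -½/(-5) = -½*(-⅕) = ⅒)
u(d, A) = (⅒ + d)/(-19 + A) (u(d, A) = (d + ⅒)/(A - 19) = (⅒ + d)/(-19 + A))
u(-7*(-2), (11 - 6)/(-6 - 2)) - 1*(-20) = (⅒ - 7*(-2))/(-19 + (11 - 6)/(-6 - 2)) - 1*(-20) = (⅒ + 14)/(-19 + 5/(-8)) + 20 = (141/10)/(-19 + 5*(-⅛)) + 20 = (141/10)/(-19 - 5/8) + 20 = (141/10)/(-157/8) + 20 = -8/157*141/10 + 20 = -564/785 + 20 = 15136/785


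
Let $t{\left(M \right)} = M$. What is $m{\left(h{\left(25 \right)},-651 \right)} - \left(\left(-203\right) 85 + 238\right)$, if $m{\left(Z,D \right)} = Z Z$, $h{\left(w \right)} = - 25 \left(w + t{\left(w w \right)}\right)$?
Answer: $264079517$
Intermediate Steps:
$h{\left(w \right)} = - 25 w - 25 w^{2}$ ($h{\left(w \right)} = - 25 \left(w + w w\right) = - 25 \left(w + w^{2}\right) = - 25 w - 25 w^{2}$)
$m{\left(Z,D \right)} = Z^{2}$
$m{\left(h{\left(25 \right)},-651 \right)} - \left(\left(-203\right) 85 + 238\right) = \left(25 \cdot 25 \left(-1 - 25\right)\right)^{2} - \left(\left(-203\right) 85 + 238\right) = \left(25 \cdot 25 \left(-1 - 25\right)\right)^{2} - \left(-17255 + 238\right) = \left(25 \cdot 25 \left(-26\right)\right)^{2} - -17017 = \left(-16250\right)^{2} + 17017 = 264062500 + 17017 = 264079517$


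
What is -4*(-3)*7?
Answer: 84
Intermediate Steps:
-4*(-3)*7 = 12*7 = 84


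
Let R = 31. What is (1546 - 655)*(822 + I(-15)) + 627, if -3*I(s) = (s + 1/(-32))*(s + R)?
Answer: 1608915/2 ≈ 8.0446e+5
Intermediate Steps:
I(s) = -(31 + s)*(-1/32 + s)/3 (I(s) = -(s + 1/(-32))*(s + 31)/3 = -(s - 1/32)*(31 + s)/3 = -(-1/32 + s)*(31 + s)/3 = -(31 + s)*(-1/32 + s)/3)
(1546 - 655)*(822 + I(-15)) + 627 = (1546 - 655)*(822 + (31/96 - 991/96*(-15) - ⅓*(-15)²)) + 627 = 891*(822 + (31/96 + 4955/32 - ⅓*225)) + 627 = 891*(822 + (31/96 + 4955/32 - 75)) + 627 = 891*(822 + 481/6) + 627 = 891*(5413/6) + 627 = 1607661/2 + 627 = 1608915/2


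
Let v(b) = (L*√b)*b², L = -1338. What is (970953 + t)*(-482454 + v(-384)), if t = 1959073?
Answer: -1413602763804 - 4624662277914624*I*√6 ≈ -1.4136e+12 - 1.1328e+16*I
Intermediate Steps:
v(b) = -1338*b^(5/2) (v(b) = (-1338*√b)*b² = -1338*b^(5/2))
(970953 + t)*(-482454 + v(-384)) = (970953 + 1959073)*(-482454 - 1578369024*I*√6) = 2930026*(-482454 - 1578369024*I*√6) = -1413602763804 - 4624662277914624*I*√6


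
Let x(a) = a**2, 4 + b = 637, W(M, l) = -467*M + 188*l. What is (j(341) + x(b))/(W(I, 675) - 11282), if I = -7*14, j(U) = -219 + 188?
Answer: 200329/80692 ≈ 2.4826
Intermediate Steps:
j(U) = -31
I = -98
b = 633 (b = -4 + 637 = 633)
(j(341) + x(b))/(W(I, 675) - 11282) = (-31 + 633**2)/((-467*(-98) + 188*675) - 11282) = (-31 + 400689)/((45766 + 126900) - 11282) = 400658/(172666 - 11282) = 400658/161384 = 400658*(1/161384) = 200329/80692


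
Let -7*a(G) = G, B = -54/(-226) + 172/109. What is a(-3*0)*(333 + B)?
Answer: 0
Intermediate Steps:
B = 22379/12317 (B = -54*(-1/226) + 172*(1/109) = 27/113 + 172/109 = 22379/12317 ≈ 1.8169)
a(G) = -G/7
a(-3*0)*(333 + B) = (-(-3)*0/7)*(333 + 22379/12317) = -⅐*0*(4123940/12317) = 0*(4123940/12317) = 0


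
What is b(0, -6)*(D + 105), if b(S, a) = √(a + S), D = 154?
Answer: 259*I*√6 ≈ 634.42*I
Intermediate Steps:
b(S, a) = √(S + a)
b(0, -6)*(D + 105) = √(0 - 6)*(154 + 105) = √(-6)*259 = (I*√6)*259 = 259*I*√6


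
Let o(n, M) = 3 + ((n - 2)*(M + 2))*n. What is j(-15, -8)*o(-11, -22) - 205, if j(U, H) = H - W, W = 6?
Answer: 39793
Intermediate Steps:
o(n, M) = 3 + n*(-2 + n)*(2 + M) (o(n, M) = 3 + ((-2 + n)*(2 + M))*n = 3 + n*(-2 + n)*(2 + M))
j(U, H) = -6 + H (j(U, H) = H - 1*6 = H - 6 = -6 + H)
j(-15, -8)*o(-11, -22) - 205 = (-6 - 8)*(3 - 4*(-11) + 2*(-11)² - 22*(-11)² - 2*(-22)*(-11)) - 205 = -14*(3 + 44 + 2*121 - 22*121 - 484) - 205 = -14*(3 + 44 + 242 - 2662 - 484) - 205 = -14*(-2857) - 205 = 39998 - 205 = 39793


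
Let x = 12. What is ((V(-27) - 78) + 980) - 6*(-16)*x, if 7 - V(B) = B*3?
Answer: 2142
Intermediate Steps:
V(B) = 7 - 3*B (V(B) = 7 - B*3 = 7 - 3*B)
((V(-27) - 78) + 980) - 6*(-16)*x = (((7 - 3*(-27)) - 78) + 980) - 6*(-16)*12 = (((7 + 81) - 78) + 980) - (-96)*12 = ((88 - 78) + 980) - 1*(-1152) = (10 + 980) + 1152 = 990 + 1152 = 2142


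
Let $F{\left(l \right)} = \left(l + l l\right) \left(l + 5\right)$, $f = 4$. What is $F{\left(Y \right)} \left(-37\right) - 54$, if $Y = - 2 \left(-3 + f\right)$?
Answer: $-276$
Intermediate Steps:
$Y = -2$ ($Y = - 2 \left(-3 + 4\right) = \left(-2\right) 1 = -2$)
$F{\left(l \right)} = \left(5 + l\right) \left(l + l^{2}\right)$ ($F{\left(l \right)} = \left(l + l^{2}\right) \left(5 + l\right) = \left(5 + l\right) \left(l + l^{2}\right)$)
$F{\left(Y \right)} \left(-37\right) - 54 = - 2 \left(5 + \left(-2\right)^{2} + 6 \left(-2\right)\right) \left(-37\right) - 54 = - 2 \left(5 + 4 - 12\right) \left(-37\right) - 54 = \left(-2\right) \left(-3\right) \left(-37\right) - 54 = 6 \left(-37\right) - 54 = -222 - 54 = -276$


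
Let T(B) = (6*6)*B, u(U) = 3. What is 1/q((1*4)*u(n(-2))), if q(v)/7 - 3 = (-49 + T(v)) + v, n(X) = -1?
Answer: 1/2786 ≈ 0.00035894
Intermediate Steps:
T(B) = 36*B
q(v) = -322 + 259*v (q(v) = 21 + 7*((-49 + 36*v) + v) = 21 + 7*(-49 + 37*v) = 21 + (-343 + 259*v) = -322 + 259*v)
1/q((1*4)*u(n(-2))) = 1/(-322 + 259*((1*4)*3)) = 1/(-322 + 259*(4*3)) = 1/(-322 + 259*12) = 1/(-322 + 3108) = 1/2786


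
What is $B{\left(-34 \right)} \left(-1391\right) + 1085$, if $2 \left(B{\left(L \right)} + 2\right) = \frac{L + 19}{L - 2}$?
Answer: $\frac{85853}{24} \approx 3577.2$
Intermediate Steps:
$B{\left(L \right)} = -2 + \frac{19 + L}{2 \left(-2 + L\right)}$ ($B{\left(L \right)} = -2 + \frac{\left(L + 19\right) \frac{1}{L - 2}}{2} = -2 + \frac{\left(19 + L\right) \frac{1}{-2 + L}}{2} = -2 + \frac{\frac{1}{-2 + L} \left(19 + L\right)}{2} = -2 + \frac{19 + L}{2 \left(-2 + L\right)}$)
$B{\left(-34 \right)} \left(-1391\right) + 1085 = \frac{3 \left(9 - -34\right)}{2 \left(-2 - 34\right)} \left(-1391\right) + 1085 = \frac{3 \left(9 + 34\right)}{2 \left(-36\right)} \left(-1391\right) + 1085 = \frac{3}{2} \left(- \frac{1}{36}\right) 43 \left(-1391\right) + 1085 = \left(- \frac{43}{24}\right) \left(-1391\right) + 1085 = \frac{59813}{24} + 1085 = \frac{85853}{24}$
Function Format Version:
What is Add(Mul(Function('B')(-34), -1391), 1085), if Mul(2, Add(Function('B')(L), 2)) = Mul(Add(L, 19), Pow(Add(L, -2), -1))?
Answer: Rational(85853, 24) ≈ 3577.2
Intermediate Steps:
Function('B')(L) = Add(-2, Mul(Rational(1, 2), Pow(Add(-2, L), -1), Add(19, L))) (Function('B')(L) = Add(-2, Mul(Rational(1, 2), Mul(Add(L, 19), Pow(Add(L, -2), -1)))) = Add(-2, Mul(Rational(1, 2), Mul(Add(19, L), Pow(Add(-2, L), -1)))) = Add(-2, Mul(Rational(1, 2), Mul(Pow(Add(-2, L), -1), Add(19, L)))) = Add(-2, Mul(Rational(1, 2), Pow(Add(-2, L), -1), Add(19, L))))
Add(Mul(Function('B')(-34), -1391), 1085) = Add(Mul(Mul(Rational(3, 2), Pow(Add(-2, -34), -1), Add(9, Mul(-1, -34))), -1391), 1085) = Add(Mul(Mul(Rational(3, 2), Pow(-36, -1), Add(9, 34)), -1391), 1085) = Add(Mul(Mul(Rational(3, 2), Rational(-1, 36), 43), -1391), 1085) = Add(Mul(Rational(-43, 24), -1391), 1085) = Add(Rational(59813, 24), 1085) = Rational(85853, 24)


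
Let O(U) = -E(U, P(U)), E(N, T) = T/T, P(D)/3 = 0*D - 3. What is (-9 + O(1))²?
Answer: 100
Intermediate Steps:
P(D) = -9 (P(D) = 3*(0*D - 3) = 3*(0 - 3) = 3*(-3) = -9)
E(N, T) = 1
O(U) = -1 (O(U) = -1*1 = -1)
(-9 + O(1))² = (-9 - 1)² = (-10)² = 100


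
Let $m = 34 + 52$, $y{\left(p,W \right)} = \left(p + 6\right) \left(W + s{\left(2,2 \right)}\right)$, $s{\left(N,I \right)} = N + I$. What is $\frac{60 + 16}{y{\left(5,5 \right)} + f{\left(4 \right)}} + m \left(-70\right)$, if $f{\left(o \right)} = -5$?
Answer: $- \frac{282902}{47} \approx -6019.2$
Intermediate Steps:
$s{\left(N,I \right)} = I + N$
$y{\left(p,W \right)} = \left(4 + W\right) \left(6 + p\right)$ ($y{\left(p,W \right)} = \left(p + 6\right) \left(W + \left(2 + 2\right)\right) = \left(6 + p\right) \left(W + 4\right) = \left(6 + p\right) \left(4 + W\right) = \left(4 + W\right) \left(6 + p\right)$)
$m = 86$
$\frac{60 + 16}{y{\left(5,5 \right)} + f{\left(4 \right)}} + m \left(-70\right) = \frac{60 + 16}{\left(24 + 4 \cdot 5 + 6 \cdot 5 + 5 \cdot 5\right) - 5} + 86 \left(-70\right) = \frac{76}{\left(24 + 20 + 30 + 25\right) - 5} - 6020 = \frac{76}{99 - 5} - 6020 = \frac{76}{94} - 6020 = 76 \cdot \frac{1}{94} - 6020 = \frac{38}{47} - 6020 = - \frac{282902}{47}$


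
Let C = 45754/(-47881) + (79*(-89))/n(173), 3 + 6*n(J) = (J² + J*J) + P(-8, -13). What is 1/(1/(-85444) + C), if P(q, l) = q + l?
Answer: -122394759954388/203253598990721 ≈ -0.60218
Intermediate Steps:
P(q, l) = l + q
n(J) = -4 + J²/3 (n(J) = -½ + ((J² + J*J) + (-13 - 8))/6 = -½ + ((J² + J²) - 21)/6 = -½ + (2*J² - 21)/6 = -½ + (-21 + 2*J²)/6 = -½ + (-7/2 + J²/3) = -4 + J²/3)
C = -2378776351/1432455877 (C = 45754/(-47881) + (79*(-89))/(-4 + (⅓)*173²) = 45754*(-1/47881) - 7031/(-4 + (⅓)*29929) = -45754/47881 - 7031/(-4 + 29929/3) = -45754/47881 - 7031/29917/3 = -45754/47881 - 7031*3/29917 = -45754/47881 - 21093/29917 = -2378776351/1432455877 ≈ -1.6606)
1/(1/(-85444) + C) = 1/(1/(-85444) - 2378776351/1432455877) = 1/(-1/85444 - 2378776351/1432455877) = 1/(-203253598990721/122394759954388) = -122394759954388/203253598990721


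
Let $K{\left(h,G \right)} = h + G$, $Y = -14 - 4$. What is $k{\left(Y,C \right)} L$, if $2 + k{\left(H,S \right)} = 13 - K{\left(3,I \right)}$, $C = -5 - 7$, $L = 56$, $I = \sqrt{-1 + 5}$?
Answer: $336$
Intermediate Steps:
$Y = -18$
$I = 2$ ($I = \sqrt{4} = 2$)
$C = -12$ ($C = -5 - 7 = -12$)
$K{\left(h,G \right)} = G + h$
$k{\left(H,S \right)} = 6$ ($k{\left(H,S \right)} = -2 + \left(13 - \left(2 + 3\right)\right) = -2 + \left(13 - 5\right) = -2 + 8 = 6$)
$k{\left(Y,C \right)} L = 6 \cdot 56 = 336$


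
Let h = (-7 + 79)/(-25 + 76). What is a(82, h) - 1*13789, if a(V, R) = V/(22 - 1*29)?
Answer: -96605/7 ≈ -13801.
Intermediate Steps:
h = 24/17 (h = 72/51 = 72*(1/51) = 24/17 ≈ 1.4118)
a(V, R) = -V/7 (a(V, R) = V/(22 - 29) = V/(-7) = V*(-1/7) = -V/7)
a(82, h) - 1*13789 = -1/7*82 - 1*13789 = -82/7 - 13789 = -96605/7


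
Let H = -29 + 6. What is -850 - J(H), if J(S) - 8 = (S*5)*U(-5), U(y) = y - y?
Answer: -858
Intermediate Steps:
U(y) = 0
H = -23
J(S) = 8 (J(S) = 8 + (S*5)*0 = 8 + (5*S)*0 = 8 + 0 = 8)
-850 - J(H) = -850 - 1*8 = -850 - 8 = -858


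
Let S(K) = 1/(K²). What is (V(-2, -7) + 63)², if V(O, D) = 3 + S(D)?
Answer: 10465225/2401 ≈ 4358.7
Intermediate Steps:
S(K) = K⁻²
V(O, D) = 3 + D⁻²
(V(-2, -7) + 63)² = ((3 + (-7)⁻²) + 63)² = ((3 + 1/49) + 63)² = (148/49 + 63)² = (3235/49)² = 10465225/2401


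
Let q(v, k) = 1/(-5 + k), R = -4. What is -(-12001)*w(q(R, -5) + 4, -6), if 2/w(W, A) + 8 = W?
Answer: -240020/41 ≈ -5854.1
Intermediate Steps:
w(W, A) = 2/(-8 + W)
-(-12001)*w(q(R, -5) + 4, -6) = -(-12001)*2/(-8 + (1/(-5 - 5) + 4)) = -(-12001)*2/(-8 + (1/(-10) + 4)) = -(-12001)*2/(-8 + (-⅒ + 4)) = -(-12001)*2/(-8 + 39/10) = -(-12001)*2/(-41/10) = -(-12001)*2*(-10/41) = -(-12001)*(-20)/41 = -12001*20/41 = -240020/41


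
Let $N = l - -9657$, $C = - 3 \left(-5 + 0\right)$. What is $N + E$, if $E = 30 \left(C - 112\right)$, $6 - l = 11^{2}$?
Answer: $6632$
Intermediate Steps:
$l = -115$ ($l = 6 - 11^{2} = 6 - 121 = -115$)
$C = 15$ ($C = \left(-3\right) \left(-5\right) = 15$)
$E = -2910$ ($E = 30 \left(15 - 112\right) = 30 \left(-97\right) = -2910$)
$N = 9542$ ($N = -115 - -9657 = -115 + 9657 = 9542$)
$N + E = 9542 - 2910 = 6632$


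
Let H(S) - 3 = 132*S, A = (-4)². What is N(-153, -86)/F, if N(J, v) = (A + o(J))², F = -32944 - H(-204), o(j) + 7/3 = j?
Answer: -174724/54171 ≈ -3.2254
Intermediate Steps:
o(j) = -7/3 + j
A = 16
H(S) = 3 + 132*S
F = -6019 (F = -32944 - (3 + 132*(-204)) = -32944 - (3 - 26928) = -32944 - 1*(-26925) = -32944 + 26925 = -6019)
N(J, v) = (41/3 + J)² (N(J, v) = (16 + (-7/3 + J))² = (41/3 + J)²)
N(-153, -86)/F = ((41 + 3*(-153))²/9)/(-6019) = ((41 - 459)²/9)*(-1/6019) = ((⅑)*(-418)²)*(-1/6019) = ((⅑)*174724)*(-1/6019) = (174724/9)*(-1/6019) = -174724/54171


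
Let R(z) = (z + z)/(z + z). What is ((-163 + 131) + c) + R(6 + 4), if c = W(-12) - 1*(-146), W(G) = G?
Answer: 103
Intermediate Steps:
c = 134 (c = -12 - 1*(-146) = -12 + 146 = 134)
R(z) = 1 (R(z) = (2*z)/((2*z)) = (2*z)*(1/(2*z)) = 1)
((-163 + 131) + c) + R(6 + 4) = ((-163 + 131) + 134) + 1 = (-32 + 134) + 1 = 102 + 1 = 103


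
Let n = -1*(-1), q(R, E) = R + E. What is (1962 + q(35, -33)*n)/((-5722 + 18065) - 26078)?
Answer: -1964/13735 ≈ -0.14299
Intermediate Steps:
q(R, E) = E + R
n = 1
(1962 + q(35, -33)*n)/((-5722 + 18065) - 26078) = (1962 + (-33 + 35)*1)/((-5722 + 18065) - 26078) = (1962 + 2*1)/(12343 - 26078) = (1962 + 2)/(-13735) = 1964*(-1/13735) = -1964/13735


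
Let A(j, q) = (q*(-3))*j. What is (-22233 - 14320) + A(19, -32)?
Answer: -34729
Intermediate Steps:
A(j, q) = -3*j*q (A(j, q) = (-3*q)*j = -3*j*q)
(-22233 - 14320) + A(19, -32) = (-22233 - 14320) - 3*19*(-32) = -36553 + 1824 = -34729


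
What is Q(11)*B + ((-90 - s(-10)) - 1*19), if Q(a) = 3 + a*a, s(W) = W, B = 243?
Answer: 30033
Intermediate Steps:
Q(a) = 3 + a²
Q(11)*B + ((-90 - s(-10)) - 1*19) = (3 + 11²)*243 + ((-90 - 1*(-10)) - 1*19) = (3 + 121)*243 + ((-90 + 10) - 19) = 124*243 + (-80 - 19) = 30132 - 99 = 30033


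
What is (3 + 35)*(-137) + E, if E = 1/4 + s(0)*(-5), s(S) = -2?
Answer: -20783/4 ≈ -5195.8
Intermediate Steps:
E = 41/4 (E = 1/4 - 2*(-5) = ¼ + 10 = 41/4 ≈ 10.250)
(3 + 35)*(-137) + E = (3 + 35)*(-137) + 41/4 = 38*(-137) + 41/4 = -5206 + 41/4 = -20783/4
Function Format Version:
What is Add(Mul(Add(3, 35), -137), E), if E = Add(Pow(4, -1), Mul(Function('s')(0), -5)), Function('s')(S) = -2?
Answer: Rational(-20783, 4) ≈ -5195.8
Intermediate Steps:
E = Rational(41, 4) (E = Add(Pow(4, -1), Mul(-2, -5)) = Add(Rational(1, 4), 10) = Rational(41, 4) ≈ 10.250)
Add(Mul(Add(3, 35), -137), E) = Add(Mul(Add(3, 35), -137), Rational(41, 4)) = Add(Mul(38, -137), Rational(41, 4)) = Add(-5206, Rational(41, 4)) = Rational(-20783, 4)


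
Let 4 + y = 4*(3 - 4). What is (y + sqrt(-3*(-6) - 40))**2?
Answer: (8 - I*sqrt(22))**2 ≈ 42.0 - 75.047*I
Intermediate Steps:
y = -8 (y = -4 + 4*(3 - 4) = -4 + 4*(-1) = -4 - 4 = -8)
(y + sqrt(-3*(-6) - 40))**2 = (-8 + sqrt(-3*(-6) - 40))**2 = (-8 + sqrt(18 - 40))**2 = (-8 + sqrt(-22))**2 = (-8 + I*sqrt(22))**2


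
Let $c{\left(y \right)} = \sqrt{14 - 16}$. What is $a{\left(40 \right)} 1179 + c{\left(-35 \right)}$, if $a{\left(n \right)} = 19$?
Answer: $22401 + i \sqrt{2} \approx 22401.0 + 1.4142 i$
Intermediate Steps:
$c{\left(y \right)} = i \sqrt{2}$ ($c{\left(y \right)} = \sqrt{-2} = i \sqrt{2}$)
$a{\left(40 \right)} 1179 + c{\left(-35 \right)} = 19 \cdot 1179 + i \sqrt{2} = 22401 + i \sqrt{2}$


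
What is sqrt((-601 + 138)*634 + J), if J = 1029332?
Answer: sqrt(735790) ≈ 857.78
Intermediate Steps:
sqrt((-601 + 138)*634 + J) = sqrt((-601 + 138)*634 + 1029332) = sqrt(-463*634 + 1029332) = sqrt(-293542 + 1029332) = sqrt(735790)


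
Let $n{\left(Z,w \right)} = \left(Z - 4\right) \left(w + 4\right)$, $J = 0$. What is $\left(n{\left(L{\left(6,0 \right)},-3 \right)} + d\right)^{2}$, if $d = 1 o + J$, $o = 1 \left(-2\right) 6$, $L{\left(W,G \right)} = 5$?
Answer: $121$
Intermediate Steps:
$o = -12$ ($o = \left(-2\right) 6 = -12$)
$n{\left(Z,w \right)} = \left(-4 + Z\right) \left(4 + w\right)$
$d = -12$ ($d = 1 \left(-12\right) + 0 = -12 + 0 = -12$)
$\left(n{\left(L{\left(6,0 \right)},-3 \right)} + d\right)^{2} = \left(\left(-16 - -12 + 4 \cdot 5 + 5 \left(-3\right)\right) - 12\right)^{2} = \left(\left(-16 + 12 + 20 - 15\right) - 12\right)^{2} = \left(1 - 12\right)^{2} = \left(-11\right)^{2} = 121$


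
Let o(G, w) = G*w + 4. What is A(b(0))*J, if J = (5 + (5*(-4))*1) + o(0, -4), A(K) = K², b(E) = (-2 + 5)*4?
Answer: -1584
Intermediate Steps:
o(G, w) = 4 + G*w
b(E) = 12 (b(E) = 3*4 = 12)
J = -11 (J = (5 + (5*(-4))*1) + (4 + 0*(-4)) = (5 - 20*1) + (4 + 0) = (5 - 20) + 4 = -15 + 4 = -11)
A(b(0))*J = 12²*(-11) = 144*(-11) = -1584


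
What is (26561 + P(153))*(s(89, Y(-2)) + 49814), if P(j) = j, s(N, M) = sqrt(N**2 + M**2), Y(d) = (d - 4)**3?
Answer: 1330731196 + 26714*sqrt(54577) ≈ 1.3370e+9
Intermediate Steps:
Y(d) = (-4 + d)**3
s(N, M) = sqrt(M**2 + N**2)
(26561 + P(153))*(s(89, Y(-2)) + 49814) = (26561 + 153)*(sqrt(((-4 - 2)**3)**2 + 89**2) + 49814) = 26714*(sqrt(((-6)**3)**2 + 7921) + 49814) = 26714*(sqrt((-216)**2 + 7921) + 49814) = 26714*(sqrt(46656 + 7921) + 49814) = 26714*(sqrt(54577) + 49814) = 26714*(49814 + sqrt(54577)) = 1330731196 + 26714*sqrt(54577)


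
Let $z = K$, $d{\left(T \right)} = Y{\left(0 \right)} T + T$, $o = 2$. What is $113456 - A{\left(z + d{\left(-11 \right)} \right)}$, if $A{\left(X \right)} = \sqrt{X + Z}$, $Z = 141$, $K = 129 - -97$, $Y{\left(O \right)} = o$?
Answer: $113456 - \sqrt{334} \approx 1.1344 \cdot 10^{5}$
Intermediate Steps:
$Y{\left(O \right)} = 2$
$d{\left(T \right)} = 3 T$ ($d{\left(T \right)} = 2 T + T = 3 T$)
$K = 226$ ($K = 129 + 97 = 226$)
$z = 226$
$A{\left(X \right)} = \sqrt{141 + X}$ ($A{\left(X \right)} = \sqrt{X + 141} = \sqrt{141 + X}$)
$113456 - A{\left(z + d{\left(-11 \right)} \right)} = 113456 - \sqrt{141 + \left(226 + 3 \left(-11\right)\right)} = 113456 - \sqrt{141 + \left(226 - 33\right)} = 113456 - \sqrt{141 + 193} = 113456 - \sqrt{334}$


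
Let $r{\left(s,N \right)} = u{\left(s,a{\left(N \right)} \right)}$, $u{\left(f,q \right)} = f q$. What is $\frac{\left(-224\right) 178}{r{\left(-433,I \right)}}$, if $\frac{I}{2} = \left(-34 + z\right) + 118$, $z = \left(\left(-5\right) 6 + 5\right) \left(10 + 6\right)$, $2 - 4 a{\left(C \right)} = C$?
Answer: $\frac{79744}{137261} \approx 0.58097$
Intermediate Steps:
$a{\left(C \right)} = \frac{1}{2} - \frac{C}{4}$
$z = -400$ ($z = \left(-30 + 5\right) 16 = \left(-25\right) 16 = -400$)
$I = -632$ ($I = 2 \left(\left(-34 - 400\right) + 118\right) = 2 \left(-434 + 118\right) = 2 \left(-316\right) = -632$)
$r{\left(s,N \right)} = s \left(\frac{1}{2} - \frac{N}{4}\right)$
$\frac{\left(-224\right) 178}{r{\left(-433,I \right)}} = \frac{\left(-224\right) 178}{\frac{1}{4} \left(-433\right) \left(2 - -632\right)} = - \frac{39872}{\frac{1}{4} \left(-433\right) \left(2 + 632\right)} = - \frac{39872}{\frac{1}{4} \left(-433\right) 634} = - \frac{39872}{- \frac{137261}{2}} = \left(-39872\right) \left(- \frac{2}{137261}\right) = \frac{79744}{137261}$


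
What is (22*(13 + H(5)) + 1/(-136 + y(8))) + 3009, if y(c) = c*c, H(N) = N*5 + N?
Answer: 284759/72 ≈ 3955.0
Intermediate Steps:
H(N) = 6*N (H(N) = 5*N + N = 6*N)
y(c) = c**2
(22*(13 + H(5)) + 1/(-136 + y(8))) + 3009 = (22*(13 + 6*5) + 1/(-136 + 8**2)) + 3009 = (22*(13 + 30) + 1/(-136 + 64)) + 3009 = (22*43 + 1/(-72)) + 3009 = (946 - 1/72) + 3009 = 68111/72 + 3009 = 284759/72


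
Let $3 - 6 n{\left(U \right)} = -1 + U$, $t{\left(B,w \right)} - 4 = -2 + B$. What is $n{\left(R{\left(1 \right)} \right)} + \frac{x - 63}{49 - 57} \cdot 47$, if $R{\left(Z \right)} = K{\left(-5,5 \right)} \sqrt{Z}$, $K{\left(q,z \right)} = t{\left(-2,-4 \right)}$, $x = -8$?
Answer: $\frac{10027}{24} \approx 417.79$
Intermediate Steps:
$t{\left(B,w \right)} = 2 + B$ ($t{\left(B,w \right)} = 4 + \left(-2 + B\right) = 2 + B$)
$K{\left(q,z \right)} = 0$ ($K{\left(q,z \right)} = 2 - 2 = 0$)
$R{\left(Z \right)} = 0$ ($R{\left(Z \right)} = 0 \sqrt{Z} = 0$)
$n{\left(U \right)} = \frac{2}{3} - \frac{U}{6}$ ($n{\left(U \right)} = \frac{1}{2} - \frac{-1 + U}{6} = \frac{1}{2} - \left(- \frac{1}{6} + \frac{U}{6}\right) = \frac{2}{3} - \frac{U}{6}$)
$n{\left(R{\left(1 \right)} \right)} + \frac{x - 63}{49 - 57} \cdot 47 = \left(\frac{2}{3} - 0\right) + \frac{-8 - 63}{49 - 57} \cdot 47 = \left(\frac{2}{3} + 0\right) + - \frac{71}{-8} \cdot 47 = \frac{2}{3} + \left(-71\right) \left(- \frac{1}{8}\right) 47 = \frac{2}{3} + \frac{71}{8} \cdot 47 = \frac{2}{3} + \frac{3337}{8} = \frac{10027}{24}$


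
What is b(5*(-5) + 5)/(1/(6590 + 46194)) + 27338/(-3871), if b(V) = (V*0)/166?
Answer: -27338/3871 ≈ -7.0623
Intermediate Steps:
b(V) = 0 (b(V) = 0*(1/166) = 0)
b(5*(-5) + 5)/(1/(6590 + 46194)) + 27338/(-3871) = 0/(1/(6590 + 46194)) + 27338/(-3871) = 0/(1/52784) + 27338*(-1/3871) = 0/(1/52784) - 27338/3871 = 0*52784 - 27338/3871 = 0 - 27338/3871 = -27338/3871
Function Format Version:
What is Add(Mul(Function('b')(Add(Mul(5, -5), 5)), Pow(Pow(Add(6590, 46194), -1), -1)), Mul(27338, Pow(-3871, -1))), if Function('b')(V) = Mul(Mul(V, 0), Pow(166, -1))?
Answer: Rational(-27338, 3871) ≈ -7.0623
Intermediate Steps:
Function('b')(V) = 0 (Function('b')(V) = Mul(0, Rational(1, 166)) = 0)
Add(Mul(Function('b')(Add(Mul(5, -5), 5)), Pow(Pow(Add(6590, 46194), -1), -1)), Mul(27338, Pow(-3871, -1))) = Add(Mul(0, Pow(Pow(Add(6590, 46194), -1), -1)), Mul(27338, Pow(-3871, -1))) = Add(Mul(0, Pow(Pow(52784, -1), -1)), Mul(27338, Rational(-1, 3871))) = Add(Mul(0, Pow(Rational(1, 52784), -1)), Rational(-27338, 3871)) = Add(Mul(0, 52784), Rational(-27338, 3871)) = Add(0, Rational(-27338, 3871)) = Rational(-27338, 3871)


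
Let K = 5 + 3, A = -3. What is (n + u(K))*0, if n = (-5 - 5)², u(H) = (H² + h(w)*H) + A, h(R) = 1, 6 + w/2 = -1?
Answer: 0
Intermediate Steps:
w = -14 (w = -12 + 2*(-1) = -12 - 2 = -14)
K = 8
u(H) = -3 + H + H² (u(H) = (H² + 1*H) - 3 = (H² + H) - 3 = (H + H²) - 3 = -3 + H + H²)
n = 100 (n = (-10)² = 100)
(n + u(K))*0 = (100 + (-3 + 8 + 8²))*0 = (100 + (-3 + 8 + 64))*0 = (100 + 69)*0 = 169*0 = 0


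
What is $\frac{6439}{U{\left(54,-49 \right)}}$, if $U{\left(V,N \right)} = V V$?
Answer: $\frac{6439}{2916} \approx 2.2082$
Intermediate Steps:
$U{\left(V,N \right)} = V^{2}$
$\frac{6439}{U{\left(54,-49 \right)}} = \frac{6439}{54^{2}} = \frac{6439}{2916}$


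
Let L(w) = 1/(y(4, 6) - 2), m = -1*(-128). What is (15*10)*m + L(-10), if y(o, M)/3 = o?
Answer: 192001/10 ≈ 19200.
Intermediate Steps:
y(o, M) = 3*o
m = 128
L(w) = 1/10 (L(w) = 1/(3*4 - 2) = 1/(12 - 2) = 1/10)
(15*10)*m + L(-10) = (15*10)*128 + 1/10 = 150*128 + 1/10 = 19200 + 1/10 = 192001/10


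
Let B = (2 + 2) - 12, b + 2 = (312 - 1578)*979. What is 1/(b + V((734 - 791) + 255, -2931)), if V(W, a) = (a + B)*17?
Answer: -1/1289379 ≈ -7.7557e-7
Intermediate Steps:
b = -1239416 (b = -2 + (312 - 1578)*979 = -2 - 1266*979 = -2 - 1239414 = -1239416)
B = -8 (B = 4 - 12 = -8)
V(W, a) = -136 + 17*a (V(W, a) = (a - 8)*17 = (-8 + a)*17 = -136 + 17*a)
1/(b + V((734 - 791) + 255, -2931)) = 1/(-1239416 + (-136 + 17*(-2931))) = 1/(-1239416 + (-136 - 49827)) = 1/(-1239416 - 49963) = 1/(-1289379) = -1/1289379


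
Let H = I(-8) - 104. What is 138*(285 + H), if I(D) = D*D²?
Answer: -45678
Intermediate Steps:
I(D) = D³
H = -616 (H = (-8)³ - 104 = -512 - 104 = -616)
138*(285 + H) = 138*(285 - 616) = 138*(-331) = -45678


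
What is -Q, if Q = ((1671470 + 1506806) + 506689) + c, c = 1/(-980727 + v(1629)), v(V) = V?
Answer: -3607941861569/979098 ≈ -3.6850e+6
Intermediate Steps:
c = -1/979098 (c = 1/(-980727 + 1629) = 1/(-979098) = -1/979098 ≈ -1.0213e-6)
Q = 3607941861569/979098 (Q = ((1671470 + 1506806) + 506689) - 1/979098 = (3178276 + 506689) - 1/979098 = 3684965 - 1/979098 = 3607941861569/979098 ≈ 3.6850e+6)
-Q = -1*3607941861569/979098 = -3607941861569/979098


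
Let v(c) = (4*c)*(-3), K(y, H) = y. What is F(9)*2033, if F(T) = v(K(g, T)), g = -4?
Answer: 97584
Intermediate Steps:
v(c) = -12*c
F(T) = 48 (F(T) = -12*(-4) = 48)
F(9)*2033 = 48*2033 = 97584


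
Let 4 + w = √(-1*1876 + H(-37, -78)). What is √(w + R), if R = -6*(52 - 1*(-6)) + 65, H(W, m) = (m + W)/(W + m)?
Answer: √(-287 + 25*I*√3) ≈ 1.2744 + 16.989*I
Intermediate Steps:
H(W, m) = 1 (H(W, m) = (W + m)/(W + m) = 1)
w = -4 + 25*I*√3 (w = -4 + √(-1*1876 + 1) = -4 + √(-1876 + 1) = -4 + √(-1875) = -4 + 25*I*√3 ≈ -4.0 + 43.301*I)
R = -283 (R = -6*(52 + 6) + 65 = -6*58 + 65 = -348 + 65 = -283)
√(w + R) = √((-4 + 25*I*√3) - 283) = √(-287 + 25*I*√3)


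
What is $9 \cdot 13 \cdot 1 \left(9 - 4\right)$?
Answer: $585$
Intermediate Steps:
$9 \cdot 13 \cdot 1 \left(9 - 4\right) = 9 \cdot 13 \left(9 - 4\right) = 117 \cdot 5 = 585$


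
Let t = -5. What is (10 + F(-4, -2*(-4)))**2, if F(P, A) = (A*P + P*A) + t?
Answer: 3481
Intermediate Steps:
F(P, A) = -5 + 2*A*P (F(P, A) = (A*P + P*A) - 5 = (A*P + A*P) - 5 = 2*A*P - 5 = -5 + 2*A*P)
(10 + F(-4, -2*(-4)))**2 = (10 + (-5 + 2*(-2*(-4))*(-4)))**2 = (10 + (-5 + 2*8*(-4)))**2 = (10 + (-5 - 64))**2 = (10 - 69)**2 = (-59)**2 = 3481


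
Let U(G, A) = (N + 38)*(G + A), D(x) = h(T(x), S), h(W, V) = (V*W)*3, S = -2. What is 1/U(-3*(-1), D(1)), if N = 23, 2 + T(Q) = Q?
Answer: 1/549 ≈ 0.0018215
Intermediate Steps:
T(Q) = -2 + Q
h(W, V) = 3*V*W
D(x) = 12 - 6*x (D(x) = 3*(-2)*(-2 + x) = 12 - 6*x)
U(G, A) = 61*A + 61*G (U(G, A) = (23 + 38)*(G + A) = 61*(A + G) = 61*A + 61*G)
1/U(-3*(-1), D(1)) = 1/(61*(12 - 6*1) + 61*(-3*(-1))) = 1/(61*(12 - 6) + 61*3) = 1/(61*6 + 183) = 1/(366 + 183) = 1/549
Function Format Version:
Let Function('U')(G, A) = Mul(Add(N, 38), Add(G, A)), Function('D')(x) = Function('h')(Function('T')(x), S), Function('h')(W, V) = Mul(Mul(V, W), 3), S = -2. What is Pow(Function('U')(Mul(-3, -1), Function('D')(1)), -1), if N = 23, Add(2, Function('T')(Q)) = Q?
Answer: Rational(1, 549) ≈ 0.0018215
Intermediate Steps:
Function('T')(Q) = Add(-2, Q)
Function('h')(W, V) = Mul(3, V, W)
Function('D')(x) = Add(12, Mul(-6, x)) (Function('D')(x) = Mul(3, -2, Add(-2, x)) = Add(12, Mul(-6, x)))
Function('U')(G, A) = Add(Mul(61, A), Mul(61, G)) (Function('U')(G, A) = Mul(Add(23, 38), Add(G, A)) = Mul(61, Add(A, G)) = Add(Mul(61, A), Mul(61, G)))
Pow(Function('U')(Mul(-3, -1), Function('D')(1)), -1) = Pow(Add(Mul(61, Add(12, Mul(-6, 1))), Mul(61, Mul(-3, -1))), -1) = Pow(Add(Mul(61, Add(12, -6)), Mul(61, 3)), -1) = Pow(Add(Mul(61, 6), 183), -1) = Pow(Add(366, 183), -1) = Pow(549, -1) = Rational(1, 549)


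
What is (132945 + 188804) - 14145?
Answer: 307604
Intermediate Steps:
(132945 + 188804) - 14145 = 321749 - 14145 = 307604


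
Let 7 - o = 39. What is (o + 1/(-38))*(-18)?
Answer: 10953/19 ≈ 576.47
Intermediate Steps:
o = -32 (o = 7 - 1*39 = 7 - 39 = -32)
(o + 1/(-38))*(-18) = (-32 + 1/(-38))*(-18) = (-32 - 1/38)*(-18) = -1217/38*(-18) = 10953/19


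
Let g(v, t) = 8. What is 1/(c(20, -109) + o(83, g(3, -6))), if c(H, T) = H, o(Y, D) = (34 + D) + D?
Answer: 1/70 ≈ 0.014286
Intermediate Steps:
o(Y, D) = 34 + 2*D
1/(c(20, -109) + o(83, g(3, -6))) = 1/(20 + (34 + 2*8)) = 1/(20 + (34 + 16)) = 1/(20 + 50) = 1/70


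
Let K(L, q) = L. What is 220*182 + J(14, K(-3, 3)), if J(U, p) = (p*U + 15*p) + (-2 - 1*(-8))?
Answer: 39959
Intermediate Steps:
J(U, p) = 6 + 15*p + U*p (J(U, p) = (U*p + 15*p) + (-2 + 8) = (15*p + U*p) + 6 = 6 + 15*p + U*p)
220*182 + J(14, K(-3, 3)) = 220*182 + (6 + 15*(-3) + 14*(-3)) = 40040 + (6 - 45 - 42) = 40040 - 81 = 39959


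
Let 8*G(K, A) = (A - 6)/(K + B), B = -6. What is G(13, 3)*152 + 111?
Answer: 720/7 ≈ 102.86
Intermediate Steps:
G(K, A) = (-6 + A)/(8*(-6 + K)) (G(K, A) = ((A - 6)/(K - 6))/8 = ((-6 + A)/(-6 + K))/8 = (-6 + A)/(8*(-6 + K)))
G(13, 3)*152 + 111 = ((-6 + 3)/(8*(-6 + 13)))*152 + 111 = ((⅛)*(-3)/7)*152 + 111 = ((⅛)*(⅐)*(-3))*152 + 111 = -3/56*152 + 111 = -57/7 + 111 = 720/7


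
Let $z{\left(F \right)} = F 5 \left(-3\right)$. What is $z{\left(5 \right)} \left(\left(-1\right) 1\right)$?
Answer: $75$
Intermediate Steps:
$z{\left(F \right)} = - 15 F$ ($z{\left(F \right)} = 5 F \left(-3\right) = - 15 F$)
$z{\left(5 \right)} \left(\left(-1\right) 1\right) = \left(-15\right) 5 \left(\left(-1\right) 1\right) = \left(-75\right) \left(-1\right) = 75$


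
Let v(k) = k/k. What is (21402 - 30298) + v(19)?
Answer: -8895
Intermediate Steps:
v(k) = 1
(21402 - 30298) + v(19) = (21402 - 30298) + 1 = -8896 + 1 = -8895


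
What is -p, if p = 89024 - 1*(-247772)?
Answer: -336796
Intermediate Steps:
p = 336796 (p = 89024 + 247772 = 336796)
-p = -1*336796 = -336796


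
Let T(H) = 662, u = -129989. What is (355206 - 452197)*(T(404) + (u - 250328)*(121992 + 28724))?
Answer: 5559510183363210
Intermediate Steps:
(355206 - 452197)*(T(404) + (u - 250328)*(121992 + 28724)) = (355206 - 452197)*(662 + (-129989 - 250328)*(121992 + 28724)) = -96991*(662 - 380317*150716) = -96991*(662 - 57319856972) = -96991*(-57319856310) = 5559510183363210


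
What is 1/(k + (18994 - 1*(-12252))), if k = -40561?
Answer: -1/9315 ≈ -0.00010735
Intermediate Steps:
1/(k + (18994 - 1*(-12252))) = 1/(-40561 + (18994 - 1*(-12252))) = 1/(-40561 + (18994 + 12252)) = 1/(-40561 + 31246) = 1/(-9315) = -1/9315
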